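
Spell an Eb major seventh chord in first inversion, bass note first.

G, Bb, D, Eb

Eb major seventh is Eb–G–Bb–D. First inversion puts the third (G) in the bass, with the remaining tones above: G, Bb, D, Eb.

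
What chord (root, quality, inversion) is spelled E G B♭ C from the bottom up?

C dominant seventh, first inversion

The pitch classes E, G, Bb, C arrange in thirds as C–E–G–Bb: a C dominant seventh chord.
The lowest note is E, the third of the chord, so this is first inversion (figured bass 6/5).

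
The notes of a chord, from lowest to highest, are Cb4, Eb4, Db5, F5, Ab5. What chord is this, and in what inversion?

Db dominant ninth, third inversion

The pitch classes Cb, Eb, Db, F, Ab arrange in thirds as Db–F–Ab–Cb–Eb: a Db dominant ninth chord.
Cb is the seventh of Db dominant ninth; seventh in the bass means third inversion.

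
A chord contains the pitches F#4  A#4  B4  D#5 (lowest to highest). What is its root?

B

Reordering F#, A#, B, D# into stacked thirds gives B–D#–F#–A#; the bottom of that stack, B, is the root.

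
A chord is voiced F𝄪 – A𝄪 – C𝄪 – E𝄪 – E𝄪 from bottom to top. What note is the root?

F##

F##, A##, C##, E## are the tones of an F## major seventh chord (F##–A##–C##–E##), making F## the root.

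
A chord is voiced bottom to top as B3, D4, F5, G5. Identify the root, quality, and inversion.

G dominant seventh, first inversion

The distinct note names are B, D, F, G. Stacked in thirds they read G–B–D–F, which is a dominant seventh chord on G.
The lowest note is B, the third of the chord, so this is first inversion (figured bass 6/5).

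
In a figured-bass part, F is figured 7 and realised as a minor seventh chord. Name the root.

The figures 7 mean the root of the chord is in the bass. If F is the root of a minor seventh chord, the root is F (chord tones F–Ab–C–Eb).

F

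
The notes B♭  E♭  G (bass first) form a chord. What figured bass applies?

The notes Bb, Eb, G stack in thirds as Eb–G–Bb — an Eb major triad. The bass Bb is the fifth, so this is second inversion: figured 6/4.

6/4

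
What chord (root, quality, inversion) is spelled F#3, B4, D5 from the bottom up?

The pitch classes F#, B, D arrange in thirds as B–D–F#: a B minor triad.
F# is the fifth of B minor; fifth in the bass means second inversion (figured bass 6/4).

B minor, second inversion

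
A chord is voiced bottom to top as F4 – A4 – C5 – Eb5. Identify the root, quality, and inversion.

F dominant seventh, root position

The pitch classes F, A, C, Eb arrange in thirds as F–A–C–Eb: an F dominant seventh chord.
The lowest note is F, the root of the chord, so this is root position (figured bass 7).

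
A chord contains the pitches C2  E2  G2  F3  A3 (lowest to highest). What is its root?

C, E, G, F, A are the tones of an F major ninth chord (F–A–C–E–G), making F the root.

F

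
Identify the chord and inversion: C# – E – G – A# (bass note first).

The pitch classes C#, E, G, A# arrange in thirds as A#–C#–E–G: an A# diminished seventh chord.
The lowest note is C#, the third of the chord, so this is first inversion (figured bass 6/5).

A# diminished seventh, first inversion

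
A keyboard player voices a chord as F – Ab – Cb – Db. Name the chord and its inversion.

The pitch classes F, Ab, Cb, Db arrange in thirds as Db–F–Ab–Cb: a Db dominant seventh chord.
F is the third of Db dominant seventh; third in the bass means first inversion (figured bass 6/5).

Db dominant seventh, first inversion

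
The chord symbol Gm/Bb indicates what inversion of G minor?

first inversion

Gm/Bb means G minor with Bb in the bass. Bb is the third of G minor (G–Bb–D), so this is first inversion.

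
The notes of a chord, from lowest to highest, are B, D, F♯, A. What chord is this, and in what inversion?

Reducing to letter names: B, D, F#, A. These stack in thirds as B–D–F#–A — a B minor seventh chord.
With the root (B) in the bass, the chord is in root position (figured bass 7).

B minor seventh, root position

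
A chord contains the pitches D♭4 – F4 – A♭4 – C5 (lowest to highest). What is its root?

Db, F, Ab, C are the tones of a Db major seventh chord (Db–F–Ab–C), making Db the root.

Db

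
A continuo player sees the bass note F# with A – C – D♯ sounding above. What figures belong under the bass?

The notes F#, A, C, D# stack in thirds as D#–F#–A–C — a D# diminished seventh chord. The bass F# is the third, so this is first inversion: figured 6/5.

6/5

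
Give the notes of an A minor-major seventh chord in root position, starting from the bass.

A minor-major seventh is A–C–E–G#. Root position puts the root (A) in the bass, with the remaining tones above: A, C, E, G#.

A, C, E, G#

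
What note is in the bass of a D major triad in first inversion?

In first inversion the third is lowest. For D major (D–F#–A) that is F#.

F#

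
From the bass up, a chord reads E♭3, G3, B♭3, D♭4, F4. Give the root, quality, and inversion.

The pitch classes Eb, G, Bb, Db, F arrange in thirds as Eb–G–Bb–Db–F: an Eb dominant ninth chord.
The lowest note is Eb, the root of the chord, so this is root position.

Eb dominant ninth, root position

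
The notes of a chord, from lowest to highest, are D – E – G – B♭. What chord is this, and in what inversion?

Reducing to letter names: D, E, G, Bb. These stack in thirds as E–G–Bb–D — an E half-diminished seventh chord.
D is the seventh of E half-diminished seventh; seventh in the bass means third inversion (figured bass 4/2).

E half-diminished seventh, third inversion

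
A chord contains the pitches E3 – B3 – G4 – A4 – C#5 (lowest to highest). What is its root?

The distinct letter names are E, B, G, A, C#. Arranged as a stack of thirds they read A–C#–E–G–B, so A is the root (an A dominant ninth chord).

A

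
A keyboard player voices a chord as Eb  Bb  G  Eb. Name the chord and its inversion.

The pitch classes Eb, Bb, G arrange in thirds as Eb–G–Bb: an Eb major triad.
Eb is the root of Eb major; root in the bass means root position (figured bass 5/3).

Eb major, root position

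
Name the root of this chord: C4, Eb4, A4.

A

Reordering C, Eb, A into stacked thirds gives A–C–Eb; the bottom of that stack, A, is the root.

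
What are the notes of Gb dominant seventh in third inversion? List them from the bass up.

Fb, Gb, Bb, Db

Spelling Gb dominant seventh: Gb–Bb–Db–Fb. In third inversion the seventh is bass, giving Fb, Gb, Bb, Db from the bottom.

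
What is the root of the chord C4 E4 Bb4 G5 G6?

C

Reordering C, E, Bb, G into stacked thirds gives C–E–G–Bb; the bottom of that stack, C, is the root.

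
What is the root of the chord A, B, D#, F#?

B

A, B, D#, F# are the tones of a B dominant seventh chord (B–D#–F#–A), making B the root.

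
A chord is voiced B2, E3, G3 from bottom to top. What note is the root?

B, E, G are the tones of an E minor triad (E–G–B), making E the root.

E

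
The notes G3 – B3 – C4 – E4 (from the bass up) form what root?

C

G, B, C, E are the tones of a C major seventh chord (C–E–G–B), making C the root.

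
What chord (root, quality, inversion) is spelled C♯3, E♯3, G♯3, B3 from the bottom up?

The distinct note names are C#, E#, G#, B. Stacked in thirds they read C#–E#–G#–B, which is a dominant seventh chord on C#.
C# is the root of C# dominant seventh; root in the bass means root position (figured bass 7).

C# dominant seventh, root position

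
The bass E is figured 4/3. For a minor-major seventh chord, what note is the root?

The figures 4/3 mean the fifth of the chord is in the bass. If E is the fifth of a minor-major seventh chord, the root is A (chord tones A–C–E–G#).

A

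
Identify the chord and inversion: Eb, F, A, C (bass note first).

F dominant seventh, third inversion

The distinct note names are Eb, F, A, C. Stacked in thirds they read F–A–C–Eb, which is a dominant seventh chord on F.
With the seventh (Eb) in the bass, the chord is in third inversion (figured bass 4/2).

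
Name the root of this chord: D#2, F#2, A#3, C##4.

D#, F#, A#, C## are the tones of a D# minor-major seventh chord (D#–F#–A#–C##), making D# the root.

D#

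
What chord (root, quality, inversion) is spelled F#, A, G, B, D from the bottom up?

The pitch classes F#, A, G, B, D arrange in thirds as G–B–D–F#–A: a G major ninth chord.
The lowest note is F#, the seventh of the chord, so this is third inversion.

G major ninth, third inversion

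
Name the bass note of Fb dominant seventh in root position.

Fb

The root of Fb dominant seventh (Fb–Ab–Cb–Ebb) is Fb; that is the bass in root position.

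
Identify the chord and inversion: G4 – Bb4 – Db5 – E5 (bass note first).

Reducing to letter names: G, Bb, Db, E. These stack in thirds as E–G–Bb–Db — an E diminished seventh chord.
G is the third of E diminished seventh; third in the bass means first inversion (figured bass 6/5).

E diminished seventh, first inversion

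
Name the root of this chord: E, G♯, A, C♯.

A

The distinct letter names are E, G#, A, C#. Arranged as a stack of thirds they read A–C#–E–G#, so A is the root (an A major seventh chord).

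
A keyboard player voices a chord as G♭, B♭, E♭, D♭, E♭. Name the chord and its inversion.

Eb minor seventh, first inversion

The distinct note names are Gb, Bb, Eb, Db. Stacked in thirds they read Eb–Gb–Bb–Db, which is a minor seventh chord on Eb.
The lowest note is Gb, the third of the chord, so this is first inversion (figured bass 6/5).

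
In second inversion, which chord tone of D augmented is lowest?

In second inversion the fifth is lowest. For D augmented (D–F#–A#) that is A#.

A#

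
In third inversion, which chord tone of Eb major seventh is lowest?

In third inversion the seventh is lowest. For Eb major seventh (Eb–G–Bb–D) that is D.

D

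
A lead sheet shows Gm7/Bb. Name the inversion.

Gm7/Bb means G minor seventh with Bb in the bass. Bb is the third of G minor seventh (G–Bb–D–F), so this is first inversion.

first inversion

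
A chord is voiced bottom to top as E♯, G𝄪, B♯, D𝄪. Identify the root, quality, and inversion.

Reducing to letter names: E#, G##, B#, D##. These stack in thirds as E#–G##–B#–D## — an E# major seventh chord.
With the root (E#) in the bass, the chord is in root position (figured bass 7).

E# major seventh, root position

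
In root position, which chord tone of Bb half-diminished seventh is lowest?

Bb half-diminished seventh is Bb–Db–Fb–Ab. Root position places the root in the bass: Bb.

Bb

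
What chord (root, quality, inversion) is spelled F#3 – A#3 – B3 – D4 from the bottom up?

The pitch classes F#, A#, B, D arrange in thirds as B–D–F#–A#: a B minor-major seventh chord.
F# is the fifth of B minor-major seventh; fifth in the bass means second inversion (figured bass 4/3).

B minor-major seventh, second inversion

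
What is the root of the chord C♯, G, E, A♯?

The distinct letter names are C#, G, E, A#. Arranged as a stack of thirds they read A#–C#–E–G, so A# is the root (an A# diminished seventh chord).

A#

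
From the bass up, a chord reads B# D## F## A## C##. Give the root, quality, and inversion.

The pitch classes B#, D##, F##, A##, C## arrange in thirds as B#–D##–F##–A##–C##: a B# major ninth chord.
The lowest note is B#, the root of the chord, so this is root position.

B# major ninth, root position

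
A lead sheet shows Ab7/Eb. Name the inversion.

second inversion

Ab7/Eb means Ab dominant seventh with Eb in the bass. Eb is the fifth of Ab dominant seventh (Ab–C–Eb–Gb), so this is second inversion.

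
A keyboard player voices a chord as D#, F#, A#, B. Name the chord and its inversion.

B major seventh, first inversion

The distinct note names are D#, F#, A#, B. Stacked in thirds they read B–D#–F#–A#, which is a major seventh chord on B.
The lowest note is D#, the third of the chord, so this is first inversion (figured bass 6/5).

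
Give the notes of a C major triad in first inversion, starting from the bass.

E, G, C

C major is C–E–G. First inversion puts the third (E) in the bass, with the remaining tones above: E, G, C.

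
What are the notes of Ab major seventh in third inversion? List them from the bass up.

Ab major seventh is Ab–C–Eb–G. Third inversion puts the seventh (G) in the bass, with the remaining tones above: G, Ab, C, Eb.

G, Ab, C, Eb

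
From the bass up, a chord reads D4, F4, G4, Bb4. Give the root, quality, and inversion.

G minor seventh, second inversion

Reducing to letter names: D, F, G, Bb. These stack in thirds as G–Bb–D–F — a G minor seventh chord.
With the fifth (D) in the bass, the chord is in second inversion (figured bass 4/3).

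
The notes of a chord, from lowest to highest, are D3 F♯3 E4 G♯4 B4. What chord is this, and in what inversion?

E dominant ninth, third inversion

The distinct note names are D, F#, E, G#, B. Stacked in thirds they read E–G#–B–D–F#, which is a dominant ninth chord on E.
With the seventh (D) in the bass, the chord is in third inversion.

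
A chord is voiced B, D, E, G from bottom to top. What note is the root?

The distinct letter names are B, D, E, G. Arranged as a stack of thirds they read E–G–B–D, so E is the root (an E minor seventh chord).

E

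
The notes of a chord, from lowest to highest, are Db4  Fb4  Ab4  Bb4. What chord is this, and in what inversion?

The distinct note names are Db, Fb, Ab, Bb. Stacked in thirds they read Bb–Db–Fb–Ab, which is a half-diminished seventh chord on Bb.
Db is the third of Bb half-diminished seventh; third in the bass means first inversion (figured bass 6/5).

Bb half-diminished seventh, first inversion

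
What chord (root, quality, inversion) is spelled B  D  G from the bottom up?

G major, first inversion

The pitch classes B, D, G arrange in thirds as G–B–D: a G major triad.
With the third (B) in the bass, the chord is in first inversion (figured bass 6).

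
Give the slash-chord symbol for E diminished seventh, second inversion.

Second inversion of E diminished seventh has the fifth (Bb) in the bass. As a slash chord: Edim7/Bb.

Edim7/Bb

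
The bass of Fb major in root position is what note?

Fb

In root position the root is lowest. For Fb major (Fb–Ab–Cb) that is Fb.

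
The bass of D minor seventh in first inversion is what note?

The third of D minor seventh (D–F–A–C) is F; that is the bass in first inversion.

F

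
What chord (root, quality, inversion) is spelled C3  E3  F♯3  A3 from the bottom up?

F# half-diminished seventh, second inversion

Reducing to letter names: C, E, F#, A. These stack in thirds as F#–A–C–E — an F# half-diminished seventh chord.
C is the fifth of F# half-diminished seventh; fifth in the bass means second inversion (figured bass 4/3).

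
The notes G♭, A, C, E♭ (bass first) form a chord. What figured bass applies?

4/2

The notes Gb, A, C, Eb stack in thirds as A–C–Eb–Gb — an A diminished seventh chord. The bass Gb is the seventh, so this is third inversion: figured 4/2.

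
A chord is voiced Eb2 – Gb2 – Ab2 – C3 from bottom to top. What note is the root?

Ab

Eb, Gb, Ab, C are the tones of an Ab dominant seventh chord (Ab–C–Eb–Gb), making Ab the root.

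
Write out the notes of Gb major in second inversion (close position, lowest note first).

Gb major is Gb–Bb–Db. Second inversion puts the fifth (Db) in the bass, with the remaining tones above: Db, Gb, Bb.

Db, Gb, Bb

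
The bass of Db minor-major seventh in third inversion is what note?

C

Db minor-major seventh is Db–Fb–Ab–C. Third inversion places the seventh in the bass: C.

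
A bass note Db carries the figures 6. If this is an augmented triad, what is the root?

Bbb

The figures 6 mean the third of the chord is in the bass. If Db is the third of an augmented triad, the root is Bbb (chord tones Bbb–Db–F).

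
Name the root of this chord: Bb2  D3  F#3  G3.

G

Reordering Bb, D, F#, G into stacked thirds gives G–Bb–D–F#; the bottom of that stack, G, is the root.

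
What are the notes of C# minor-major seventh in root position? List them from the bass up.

The chord tones are C#–E–G#–B#. With the root (C#) lowest for root position: C#, E, G#, B#.

C#, E, G#, B#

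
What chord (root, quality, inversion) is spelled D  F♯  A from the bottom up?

D major, root position

The pitch classes D, F#, A arrange in thirds as D–F#–A: a D major triad.
D is the root of D major; root in the bass means root position (figured bass 5/3).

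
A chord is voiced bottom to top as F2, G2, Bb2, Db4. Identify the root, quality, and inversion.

G half-diminished seventh, third inversion

Reducing to letter names: F, G, Bb, Db. These stack in thirds as G–Bb–Db–F — a G half-diminished seventh chord.
With the seventh (F) in the bass, the chord is in third inversion (figured bass 4/2).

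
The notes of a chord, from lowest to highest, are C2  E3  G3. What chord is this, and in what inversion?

The pitch classes C, E, G arrange in thirds as C–E–G: a C major triad.
With the root (C) in the bass, the chord is in root position (figured bass 5/3).

C major, root position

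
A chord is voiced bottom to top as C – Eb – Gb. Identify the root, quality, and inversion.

The pitch classes C, Eb, Gb arrange in thirds as C–Eb–Gb: a C diminished triad.
With the root (C) in the bass, the chord is in root position (figured bass 5/3).

C diminished, root position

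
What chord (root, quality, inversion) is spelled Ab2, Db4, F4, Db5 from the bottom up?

The distinct note names are Ab, Db, F. Stacked in thirds they read Db–F–Ab, which is a major triad on Db.
Ab is the fifth of Db major; fifth in the bass means second inversion (figured bass 6/4).

Db major, second inversion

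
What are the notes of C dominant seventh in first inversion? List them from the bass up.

E, G, Bb, C

C dominant seventh is C–E–G–Bb. First inversion puts the third (E) in the bass, with the remaining tones above: E, G, Bb, C.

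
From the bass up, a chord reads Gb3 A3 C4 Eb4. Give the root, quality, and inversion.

A diminished seventh, third inversion

Reducing to letter names: Gb, A, C, Eb. These stack in thirds as A–C–Eb–Gb — an A diminished seventh chord.
Gb is the seventh of A diminished seventh; seventh in the bass means third inversion (figured bass 4/2).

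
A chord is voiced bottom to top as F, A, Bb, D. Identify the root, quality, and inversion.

The distinct note names are F, A, Bb, D. Stacked in thirds they read Bb–D–F–A, which is a major seventh chord on Bb.
The lowest note is F, the fifth of the chord, so this is second inversion (figured bass 4/3).

Bb major seventh, second inversion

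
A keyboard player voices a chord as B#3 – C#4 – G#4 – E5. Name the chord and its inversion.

Reducing to letter names: B#, C#, G#, E. These stack in thirds as C#–E–G#–B# — a C# minor-major seventh chord.
B# is the seventh of C# minor-major seventh; seventh in the bass means third inversion (figured bass 4/2).

C# minor-major seventh, third inversion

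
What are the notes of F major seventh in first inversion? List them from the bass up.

A, C, E, F

F major seventh is F–A–C–E. First inversion puts the third (A) in the bass, with the remaining tones above: A, C, E, F.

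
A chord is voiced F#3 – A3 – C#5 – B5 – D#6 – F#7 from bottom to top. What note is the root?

B

The distinct letter names are F#, A, C#, B, D#. Arranged as a stack of thirds they read B–D#–F#–A–C#, so B is the root (a B dominant ninth chord).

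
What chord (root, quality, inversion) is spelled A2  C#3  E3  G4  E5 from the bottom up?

The pitch classes A, C#, E, G arrange in thirds as A–C#–E–G: an A dominant seventh chord.
The lowest note is A, the root of the chord, so this is root position (figured bass 7).

A dominant seventh, root position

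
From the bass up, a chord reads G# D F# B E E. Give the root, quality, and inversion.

E dominant ninth, first inversion

The distinct note names are G#, D, F#, B, E. Stacked in thirds they read E–G#–B–D–F#, which is a dominant ninth chord on E.
With the third (G#) in the bass, the chord is in first inversion.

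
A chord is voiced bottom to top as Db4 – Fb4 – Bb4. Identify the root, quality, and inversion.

Bb diminished, first inversion

The pitch classes Db, Fb, Bb arrange in thirds as Bb–Db–Fb: a Bb diminished triad.
With the third (Db) in the bass, the chord is in first inversion (figured bass 6).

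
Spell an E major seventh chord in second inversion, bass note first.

B, D#, E, G#

The chord tones are E–G#–B–D#. With the fifth (B) lowest for second inversion: B, D#, E, G#.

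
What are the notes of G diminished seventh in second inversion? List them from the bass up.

Db, Fb, G, Bb

G diminished seventh is G–Bb–Db–Fb. Second inversion puts the fifth (Db) in the bass, with the remaining tones above: Db, Fb, G, Bb.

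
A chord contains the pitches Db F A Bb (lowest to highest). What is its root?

Bb

Db, F, A, Bb are the tones of a Bb minor-major seventh chord (Bb–Db–F–A), making Bb the root.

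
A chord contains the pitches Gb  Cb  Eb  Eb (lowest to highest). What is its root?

The distinct letter names are Gb, Cb, Eb. Arranged as a stack of thirds they read Cb–Eb–Gb, so Cb is the root (a Cb major triad).

Cb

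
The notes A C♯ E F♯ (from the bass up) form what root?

A, C#, E, F# are the tones of an F# minor seventh chord (F#–A–C#–E), making F# the root.

F#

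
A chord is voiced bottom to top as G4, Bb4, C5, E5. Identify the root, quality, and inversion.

Reducing to letter names: G, Bb, C, E. These stack in thirds as C–E–G–Bb — a C dominant seventh chord.
G is the fifth of C dominant seventh; fifth in the bass means second inversion (figured bass 4/3).

C dominant seventh, second inversion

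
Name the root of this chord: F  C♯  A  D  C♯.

D

Reordering F, C#, A, D into stacked thirds gives D–F–A–C#; the bottom of that stack, D, is the root.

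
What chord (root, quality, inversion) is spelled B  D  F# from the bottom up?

B minor, root position

The distinct note names are B, D, F#. Stacked in thirds they read B–D–F#, which is a minor triad on B.
The lowest note is B, the root of the chord, so this is root position (figured bass 5/3).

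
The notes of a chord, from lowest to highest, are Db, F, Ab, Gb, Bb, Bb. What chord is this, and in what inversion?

Reducing to letter names: Db, F, Ab, Gb, Bb. These stack in thirds as Gb–Bb–Db–F–Ab — a Gb major ninth chord.
Db is the fifth of Gb major ninth; fifth in the bass means second inversion.

Gb major ninth, second inversion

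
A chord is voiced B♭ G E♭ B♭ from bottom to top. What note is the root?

Eb

The distinct letter names are Bb, G, Eb. Arranged as a stack of thirds they read Eb–G–Bb, so Eb is the root (an Eb major triad).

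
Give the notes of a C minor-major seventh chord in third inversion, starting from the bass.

C minor-major seventh is C–Eb–G–B. Third inversion puts the seventh (B) in the bass, with the remaining tones above: B, C, Eb, G.

B, C, Eb, G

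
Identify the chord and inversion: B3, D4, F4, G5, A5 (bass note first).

The distinct note names are B, D, F, G, A. Stacked in thirds they read G–B–D–F–A, which is a dominant ninth chord on G.
The lowest note is B, the third of the chord, so this is first inversion.

G dominant ninth, first inversion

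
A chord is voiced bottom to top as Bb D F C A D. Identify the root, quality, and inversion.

Bb major ninth, root position

The pitch classes Bb, D, F, C, A arrange in thirds as Bb–D–F–A–C: a Bb major ninth chord.
Bb is the root of Bb major ninth; root in the bass means root position.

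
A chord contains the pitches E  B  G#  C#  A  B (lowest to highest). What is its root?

E, B, G#, C#, A are the tones of an A major ninth chord (A–C#–E–G#–B), making A the root.

A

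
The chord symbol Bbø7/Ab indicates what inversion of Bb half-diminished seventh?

third inversion

Bbø7/Ab means Bb half-diminished seventh with Ab in the bass. Ab is the seventh of Bb half-diminished seventh (Bb–Db–Fb–Ab), so this is third inversion.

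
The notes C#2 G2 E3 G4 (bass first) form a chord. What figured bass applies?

5/3

The notes C#, G, E stack in thirds as C#–E–G — a C# diminished triad. The bass C# is the root, so this is root position: figured 5/3.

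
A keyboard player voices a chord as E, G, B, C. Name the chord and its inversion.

C major seventh, first inversion

The pitch classes E, G, B, C arrange in thirds as C–E–G–B: a C major seventh chord.
With the third (E) in the bass, the chord is in first inversion (figured bass 6/5).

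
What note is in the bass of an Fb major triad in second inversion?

In second inversion the fifth is lowest. For Fb major (Fb–Ab–Cb) that is Cb.

Cb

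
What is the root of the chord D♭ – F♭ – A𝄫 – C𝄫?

The distinct letter names are Db, Fb, Abb, Cbb. Arranged as a stack of thirds they read Db–Fb–Abb–Cbb, so Db is the root (a Db diminished seventh chord).

Db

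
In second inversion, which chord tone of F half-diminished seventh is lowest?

F half-diminished seventh is F–Ab–Cb–Eb. Second inversion places the fifth in the bass: Cb.

Cb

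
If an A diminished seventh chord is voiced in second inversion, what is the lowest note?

Eb

In second inversion the fifth is lowest. For A diminished seventh (A–C–Eb–Gb) that is Eb.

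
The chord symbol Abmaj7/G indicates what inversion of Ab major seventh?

Abmaj7/G means Ab major seventh with G in the bass. G is the seventh of Ab major seventh (Ab–C–Eb–G), so this is third inversion.

third inversion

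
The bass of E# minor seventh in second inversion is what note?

The fifth of E# minor seventh (E#–G#–B#–D#) is B#; that is the bass in second inversion.

B#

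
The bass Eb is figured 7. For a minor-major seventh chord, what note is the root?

The figures 7 mean the root of the chord is in the bass. If Eb is the root of a minor-major seventh chord, the root is Eb (chord tones Eb–Gb–Bb–D).

Eb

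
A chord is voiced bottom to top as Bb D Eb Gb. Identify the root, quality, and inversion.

The distinct note names are Bb, D, Eb, Gb. Stacked in thirds they read Eb–Gb–Bb–D, which is a minor-major seventh chord on Eb.
Bb is the fifth of Eb minor-major seventh; fifth in the bass means second inversion (figured bass 4/3).

Eb minor-major seventh, second inversion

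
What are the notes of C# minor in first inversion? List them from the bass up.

The chord tones are C#–E–G#. With the third (E) lowest for first inversion: E, G#, C#.

E, G#, C#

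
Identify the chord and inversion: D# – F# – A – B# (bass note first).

B# diminished seventh, first inversion

The distinct note names are D#, F#, A, B#. Stacked in thirds they read B#–D#–F#–A, which is a diminished seventh chord on B#.
D# is the third of B# diminished seventh; third in the bass means first inversion (figured bass 6/5).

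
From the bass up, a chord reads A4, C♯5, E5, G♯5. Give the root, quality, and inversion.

The pitch classes A, C#, E, G# arrange in thirds as A–C#–E–G#: an A major seventh chord.
A is the root of A major seventh; root in the bass means root position (figured bass 7).

A major seventh, root position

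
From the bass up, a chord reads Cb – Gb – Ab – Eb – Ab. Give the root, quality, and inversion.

The pitch classes Cb, Gb, Ab, Eb arrange in thirds as Ab–Cb–Eb–Gb: an Ab minor seventh chord.
The lowest note is Cb, the third of the chord, so this is first inversion (figured bass 6/5).

Ab minor seventh, first inversion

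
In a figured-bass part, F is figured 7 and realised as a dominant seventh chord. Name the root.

The figures 7 mean the root of the chord is in the bass. If F is the root of a dominant seventh chord, the root is F (chord tones F–A–C–Eb).

F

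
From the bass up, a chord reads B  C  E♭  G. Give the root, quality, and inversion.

Reducing to letter names: B, C, Eb, G. These stack in thirds as C–Eb–G–B — a C minor-major seventh chord.
The lowest note is B, the seventh of the chord, so this is third inversion (figured bass 4/2).

C minor-major seventh, third inversion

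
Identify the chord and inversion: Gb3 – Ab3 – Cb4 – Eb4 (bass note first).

Reducing to letter names: Gb, Ab, Cb, Eb. These stack in thirds as Ab–Cb–Eb–Gb — an Ab minor seventh chord.
The lowest note is Gb, the seventh of the chord, so this is third inversion (figured bass 4/2).

Ab minor seventh, third inversion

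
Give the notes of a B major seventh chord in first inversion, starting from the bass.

D#, F#, A#, B

Spelling B major seventh: B–D#–F#–A#. In first inversion the third is bass, giving D#, F#, A#, B from the bottom.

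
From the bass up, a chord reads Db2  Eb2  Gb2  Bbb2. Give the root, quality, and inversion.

Eb half-diminished seventh, third inversion

The distinct note names are Db, Eb, Gb, Bbb. Stacked in thirds they read Eb–Gb–Bbb–Db, which is a half-diminished seventh chord on Eb.
Db is the seventh of Eb half-diminished seventh; seventh in the bass means third inversion (figured bass 4/2).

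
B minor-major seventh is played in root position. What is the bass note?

B

The root of B minor-major seventh (B–D–F#–A#) is B; that is the bass in root position.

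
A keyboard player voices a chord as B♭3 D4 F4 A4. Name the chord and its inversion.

Bb major seventh, root position

The distinct note names are Bb, D, F, A. Stacked in thirds they read Bb–D–F–A, which is a major seventh chord on Bb.
Bb is the root of Bb major seventh; root in the bass means root position (figured bass 7).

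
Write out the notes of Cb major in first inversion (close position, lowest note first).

Eb, Gb, Cb

Spelling Cb major: Cb–Eb–Gb. In first inversion the third is bass, giving Eb, Gb, Cb from the bottom.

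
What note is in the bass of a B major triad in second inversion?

F#

In second inversion the fifth is lowest. For B major (B–D#–F#) that is F#.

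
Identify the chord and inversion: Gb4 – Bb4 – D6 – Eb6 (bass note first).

The distinct note names are Gb, Bb, D, Eb. Stacked in thirds they read Eb–Gb–Bb–D, which is a minor-major seventh chord on Eb.
Gb is the third of Eb minor-major seventh; third in the bass means first inversion (figured bass 6/5).

Eb minor-major seventh, first inversion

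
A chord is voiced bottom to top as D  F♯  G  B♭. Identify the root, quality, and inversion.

G minor-major seventh, second inversion

The pitch classes D, F#, G, Bb arrange in thirds as G–Bb–D–F#: a G minor-major seventh chord.
With the fifth (D) in the bass, the chord is in second inversion (figured bass 4/3).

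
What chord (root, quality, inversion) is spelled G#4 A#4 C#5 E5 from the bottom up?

A# half-diminished seventh, third inversion

Reducing to letter names: G#, A#, C#, E. These stack in thirds as A#–C#–E–G# — an A# half-diminished seventh chord.
G# is the seventh of A# half-diminished seventh; seventh in the bass means third inversion (figured bass 4/2).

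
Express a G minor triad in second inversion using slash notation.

Second inversion of G minor has the fifth (D) in the bass. As a slash chord: Gm/D.

Gm/D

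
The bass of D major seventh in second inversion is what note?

A

D major seventh is D–F#–A–C#. Second inversion places the fifth in the bass: A.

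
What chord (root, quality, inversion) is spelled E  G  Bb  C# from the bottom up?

C# diminished seventh, first inversion

Reducing to letter names: E, G, Bb, C#. These stack in thirds as C#–E–G–Bb — a C# diminished seventh chord.
E is the third of C# diminished seventh; third in the bass means first inversion (figured bass 6/5).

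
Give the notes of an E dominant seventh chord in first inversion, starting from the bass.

G#, B, D, E

The chord tones are E–G#–B–D. With the third (G#) lowest for first inversion: G#, B, D, E.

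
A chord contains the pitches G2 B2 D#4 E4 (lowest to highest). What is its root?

E

Reordering G, B, D#, E into stacked thirds gives E–G–B–D#; the bottom of that stack, E, is the root.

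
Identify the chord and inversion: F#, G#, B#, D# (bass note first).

The pitch classes F#, G#, B#, D# arrange in thirds as G#–B#–D#–F#: a G# dominant seventh chord.
The lowest note is F#, the seventh of the chord, so this is third inversion (figured bass 4/2).

G# dominant seventh, third inversion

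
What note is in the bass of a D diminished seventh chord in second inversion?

Ab

D diminished seventh is D–F–Ab–Cb. Second inversion places the fifth in the bass: Ab.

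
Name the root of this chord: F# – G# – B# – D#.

F#, G#, B#, D# are the tones of a G# dominant seventh chord (G#–B#–D#–F#), making G# the root.

G#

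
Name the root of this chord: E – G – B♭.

E

Reordering E, G, Bb into stacked thirds gives E–G–Bb; the bottom of that stack, E, is the root.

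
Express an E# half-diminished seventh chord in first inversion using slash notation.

E#ø7/G#

First inversion of E# half-diminished seventh has the third (G#) in the bass. As a slash chord: E#ø7/G#.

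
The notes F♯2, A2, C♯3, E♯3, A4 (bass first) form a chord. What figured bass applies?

7

The notes F#, A, C#, E# stack in thirds as F#–A–C#–E# — an F# minor-major seventh chord. The bass F# is the root, so this is root position: figured 7.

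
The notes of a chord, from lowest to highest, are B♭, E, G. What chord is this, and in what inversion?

E diminished, second inversion

The pitch classes Bb, E, G arrange in thirds as E–G–Bb: an E diminished triad.
Bb is the fifth of E diminished; fifth in the bass means second inversion (figured bass 6/4).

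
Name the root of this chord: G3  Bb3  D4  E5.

E

G, Bb, D, E are the tones of an E half-diminished seventh chord (E–G–Bb–D), making E the root.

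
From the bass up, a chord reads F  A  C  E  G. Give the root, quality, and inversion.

The distinct note names are F, A, C, E, G. Stacked in thirds they read F–A–C–E–G, which is a major ninth chord on F.
With the root (F) in the bass, the chord is in root position.

F major ninth, root position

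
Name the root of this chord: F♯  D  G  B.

G

The distinct letter names are F#, D, G, B. Arranged as a stack of thirds they read G–B–D–F#, so G is the root (a G major seventh chord).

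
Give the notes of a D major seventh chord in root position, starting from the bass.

D, F#, A, C#

D major seventh is D–F#–A–C#. Root position puts the root (D) in the bass, with the remaining tones above: D, F#, A, C#.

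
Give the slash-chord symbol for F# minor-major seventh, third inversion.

F#m(maj7)/E#

Third inversion of F# minor-major seventh has the seventh (E#) in the bass. As a slash chord: F#m(maj7)/E#.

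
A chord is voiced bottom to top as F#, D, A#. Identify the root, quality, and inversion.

D augmented, first inversion

The distinct note names are F#, D, A#. Stacked in thirds they read D–F#–A#, which is an augmented triad on D.
The lowest note is F#, the third of the chord, so this is first inversion (figured bass 6).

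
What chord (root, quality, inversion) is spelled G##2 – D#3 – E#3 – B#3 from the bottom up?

The distinct note names are G##, D#, E#, B#. Stacked in thirds they read E#–G##–B#–D#, which is a dominant seventh chord on E#.
With the third (G##) in the bass, the chord is in first inversion (figured bass 6/5).

E# dominant seventh, first inversion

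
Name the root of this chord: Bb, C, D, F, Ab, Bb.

The distinct letter names are Bb, C, D, F, Ab. Arranged as a stack of thirds they read Bb–D–F–Ab–C, so Bb is the root (a Bb dominant ninth chord).

Bb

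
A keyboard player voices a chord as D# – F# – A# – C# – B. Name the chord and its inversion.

B major ninth, first inversion

The pitch classes D#, F#, A#, C#, B arrange in thirds as B–D#–F#–A#–C#: a B major ninth chord.
D# is the third of B major ninth; third in the bass means first inversion.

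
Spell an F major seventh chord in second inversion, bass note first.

Spelling F major seventh: F–A–C–E. In second inversion the fifth is bass, giving C, E, F, A from the bottom.

C, E, F, A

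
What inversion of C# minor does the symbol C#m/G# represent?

C#m/G# means C# minor with G# in the bass. G# is the fifth of C# minor (C#–E–G#), so this is second inversion.

second inversion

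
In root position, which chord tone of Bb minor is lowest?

Bb

In root position the root is lowest. For Bb minor (Bb–Db–F) that is Bb.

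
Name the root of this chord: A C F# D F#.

D

Reordering A, C, F#, D into stacked thirds gives D–F#–A–C; the bottom of that stack, D, is the root.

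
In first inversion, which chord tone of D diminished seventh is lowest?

F

In first inversion the third is lowest. For D diminished seventh (D–F–Ab–Cb) that is F.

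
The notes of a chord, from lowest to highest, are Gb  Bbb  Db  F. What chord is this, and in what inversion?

Reducing to letter names: Gb, Bbb, Db, F. These stack in thirds as Gb–Bbb–Db–F — a Gb minor-major seventh chord.
Gb is the root of Gb minor-major seventh; root in the bass means root position (figured bass 7).

Gb minor-major seventh, root position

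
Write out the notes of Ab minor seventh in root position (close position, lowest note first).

Ab, Cb, Eb, Gb

Spelling Ab minor seventh: Ab–Cb–Eb–Gb. In root position the root is bass, giving Ab, Cb, Eb, Gb from the bottom.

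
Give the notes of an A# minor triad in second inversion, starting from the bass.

Spelling A# minor: A#–C#–E#. In second inversion the fifth is bass, giving E#, A#, C# from the bottom.

E#, A#, C#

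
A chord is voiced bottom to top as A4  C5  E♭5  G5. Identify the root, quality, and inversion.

The pitch classes A, C, Eb, G arrange in thirds as A–C–Eb–G: an A half-diminished seventh chord.
The lowest note is A, the root of the chord, so this is root position (figured bass 7).

A half-diminished seventh, root position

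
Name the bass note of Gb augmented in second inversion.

D

Gb augmented is Gb–Bb–D. Second inversion places the fifth in the bass: D.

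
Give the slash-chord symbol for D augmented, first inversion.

First inversion of D augmented has the third (F#) in the bass. As a slash chord: Daug/F#.

Daug/F#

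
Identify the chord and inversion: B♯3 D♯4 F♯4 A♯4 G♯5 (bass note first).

G# dominant ninth, first inversion

The pitch classes B#, D#, F#, A#, G# arrange in thirds as G#–B#–D#–F#–A#: a G# dominant ninth chord.
With the third (B#) in the bass, the chord is in first inversion.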